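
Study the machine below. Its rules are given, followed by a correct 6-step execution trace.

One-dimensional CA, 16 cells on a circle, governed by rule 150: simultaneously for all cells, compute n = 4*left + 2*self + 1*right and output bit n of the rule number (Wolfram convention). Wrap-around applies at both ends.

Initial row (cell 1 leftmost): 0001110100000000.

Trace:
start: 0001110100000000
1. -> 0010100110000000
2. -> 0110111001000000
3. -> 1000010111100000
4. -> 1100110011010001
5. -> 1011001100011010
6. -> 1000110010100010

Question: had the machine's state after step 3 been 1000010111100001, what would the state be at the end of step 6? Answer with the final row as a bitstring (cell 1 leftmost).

1110110010101111

state after step 3 := 1000010111100001
4. -> 0100110011010010
5. -> 1111001100011111
6. -> 1110110010101111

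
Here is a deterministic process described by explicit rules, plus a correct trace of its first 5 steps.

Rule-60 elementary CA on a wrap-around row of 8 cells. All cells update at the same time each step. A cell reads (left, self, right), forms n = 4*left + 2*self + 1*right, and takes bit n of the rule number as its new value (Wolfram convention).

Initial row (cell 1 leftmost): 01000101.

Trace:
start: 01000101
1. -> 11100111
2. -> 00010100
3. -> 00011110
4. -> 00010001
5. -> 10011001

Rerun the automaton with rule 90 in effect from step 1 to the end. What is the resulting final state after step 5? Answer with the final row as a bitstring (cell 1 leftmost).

(re-executing steps 1..5 under rule 90; state before step 1: 01000101)
1. -> 00101000
2. -> 01000100
3. -> 10101010
4. -> 00000000
5. -> 00000000

00000000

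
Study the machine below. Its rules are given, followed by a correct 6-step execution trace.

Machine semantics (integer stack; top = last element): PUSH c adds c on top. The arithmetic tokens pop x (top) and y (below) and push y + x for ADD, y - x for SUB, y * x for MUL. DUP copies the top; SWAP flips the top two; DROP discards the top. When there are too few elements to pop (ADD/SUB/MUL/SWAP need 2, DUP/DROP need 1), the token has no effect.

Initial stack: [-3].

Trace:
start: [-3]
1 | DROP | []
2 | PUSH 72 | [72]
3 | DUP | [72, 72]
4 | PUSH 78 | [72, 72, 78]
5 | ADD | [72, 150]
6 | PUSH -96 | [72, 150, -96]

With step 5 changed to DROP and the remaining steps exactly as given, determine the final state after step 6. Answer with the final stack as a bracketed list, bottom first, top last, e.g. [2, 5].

[72, 72, -96]

(re-executing from step 5 with the substitution; state before step 5: [72, 72, 78])
5 | DROP | [72, 72]
6 | PUSH -96 | [72, 72, -96]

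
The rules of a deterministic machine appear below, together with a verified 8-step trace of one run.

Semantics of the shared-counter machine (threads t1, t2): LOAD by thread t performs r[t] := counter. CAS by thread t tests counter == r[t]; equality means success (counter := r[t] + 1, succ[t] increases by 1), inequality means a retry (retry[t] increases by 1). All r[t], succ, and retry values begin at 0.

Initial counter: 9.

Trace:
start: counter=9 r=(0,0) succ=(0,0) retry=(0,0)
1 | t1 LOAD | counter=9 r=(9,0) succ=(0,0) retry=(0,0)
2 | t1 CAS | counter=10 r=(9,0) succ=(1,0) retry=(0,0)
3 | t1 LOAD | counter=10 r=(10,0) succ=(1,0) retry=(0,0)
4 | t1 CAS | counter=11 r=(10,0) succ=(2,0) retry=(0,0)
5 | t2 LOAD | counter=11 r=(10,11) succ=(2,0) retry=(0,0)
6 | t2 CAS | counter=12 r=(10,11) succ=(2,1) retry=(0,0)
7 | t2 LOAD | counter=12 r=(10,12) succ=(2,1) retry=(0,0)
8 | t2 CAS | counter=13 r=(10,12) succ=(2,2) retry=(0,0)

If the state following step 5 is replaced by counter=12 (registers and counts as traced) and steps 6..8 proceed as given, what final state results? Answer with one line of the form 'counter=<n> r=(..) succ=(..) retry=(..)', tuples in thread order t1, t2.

state after step 5 := counter=12 r=(10,11) succ=(2,0) retry=(0,0)
6 | t2 CAS | counter=12 r=(10,11) succ=(2,0) retry=(0,1)
7 | t2 LOAD | counter=12 r=(10,12) succ=(2,0) retry=(0,1)
8 | t2 CAS | counter=13 r=(10,12) succ=(2,1) retry=(0,1)

counter=13 r=(10,12) succ=(2,1) retry=(0,1)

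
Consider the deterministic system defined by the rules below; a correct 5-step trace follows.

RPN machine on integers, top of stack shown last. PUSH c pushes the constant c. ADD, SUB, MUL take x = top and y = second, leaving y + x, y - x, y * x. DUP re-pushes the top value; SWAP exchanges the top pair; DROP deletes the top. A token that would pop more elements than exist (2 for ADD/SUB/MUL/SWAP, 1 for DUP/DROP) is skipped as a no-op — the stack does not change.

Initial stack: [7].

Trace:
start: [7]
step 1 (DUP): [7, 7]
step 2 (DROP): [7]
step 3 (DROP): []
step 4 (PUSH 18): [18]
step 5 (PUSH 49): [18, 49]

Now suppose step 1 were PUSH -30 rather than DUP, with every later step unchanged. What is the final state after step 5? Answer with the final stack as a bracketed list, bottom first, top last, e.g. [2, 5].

(re-executing from step 1 with the substitution; state before step 1: [7])
step 1 (PUSH -30): [7, -30]
step 2 (DROP): [7]
step 3 (DROP): []
step 4 (PUSH 18): [18]
step 5 (PUSH 49): [18, 49]

[18, 49]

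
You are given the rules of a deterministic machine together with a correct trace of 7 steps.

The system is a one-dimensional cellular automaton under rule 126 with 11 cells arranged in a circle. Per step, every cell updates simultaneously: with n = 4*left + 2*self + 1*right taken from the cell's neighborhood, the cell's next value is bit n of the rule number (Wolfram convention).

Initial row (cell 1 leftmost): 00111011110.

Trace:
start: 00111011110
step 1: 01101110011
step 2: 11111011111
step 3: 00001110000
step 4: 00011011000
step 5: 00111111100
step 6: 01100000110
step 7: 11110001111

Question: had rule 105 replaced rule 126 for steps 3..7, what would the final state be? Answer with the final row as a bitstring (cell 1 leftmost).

11101110111

(re-executing steps 3..7 under rule 105; state before step 3: 11111011111)
step 3: 00001110000
step 4: 11101010111
step 5: 00110101100
step 6: 10111011101
step 7: 11101110111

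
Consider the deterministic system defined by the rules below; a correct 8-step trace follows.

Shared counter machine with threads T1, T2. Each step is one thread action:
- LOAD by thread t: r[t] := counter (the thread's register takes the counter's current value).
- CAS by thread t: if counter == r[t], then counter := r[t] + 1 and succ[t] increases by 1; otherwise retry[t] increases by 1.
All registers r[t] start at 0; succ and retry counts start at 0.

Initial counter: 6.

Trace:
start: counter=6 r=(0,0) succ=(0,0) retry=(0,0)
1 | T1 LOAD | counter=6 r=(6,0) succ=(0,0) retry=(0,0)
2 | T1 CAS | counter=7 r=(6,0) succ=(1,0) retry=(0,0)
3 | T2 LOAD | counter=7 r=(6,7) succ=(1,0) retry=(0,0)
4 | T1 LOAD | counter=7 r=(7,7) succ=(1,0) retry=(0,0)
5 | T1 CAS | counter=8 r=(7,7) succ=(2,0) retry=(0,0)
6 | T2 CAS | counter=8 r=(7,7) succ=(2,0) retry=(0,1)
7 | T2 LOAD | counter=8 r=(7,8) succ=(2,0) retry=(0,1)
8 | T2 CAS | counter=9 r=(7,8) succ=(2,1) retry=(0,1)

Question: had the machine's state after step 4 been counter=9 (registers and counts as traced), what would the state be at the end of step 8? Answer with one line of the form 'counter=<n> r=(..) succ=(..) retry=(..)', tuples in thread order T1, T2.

state after step 4 := counter=9 r=(7,7) succ=(1,0) retry=(0,0)
5 | T1 CAS | counter=9 r=(7,7) succ=(1,0) retry=(1,0)
6 | T2 CAS | counter=9 r=(7,7) succ=(1,0) retry=(1,1)
7 | T2 LOAD | counter=9 r=(7,9) succ=(1,0) retry=(1,1)
8 | T2 CAS | counter=10 r=(7,9) succ=(1,1) retry=(1,1)

counter=10 r=(7,9) succ=(1,1) retry=(1,1)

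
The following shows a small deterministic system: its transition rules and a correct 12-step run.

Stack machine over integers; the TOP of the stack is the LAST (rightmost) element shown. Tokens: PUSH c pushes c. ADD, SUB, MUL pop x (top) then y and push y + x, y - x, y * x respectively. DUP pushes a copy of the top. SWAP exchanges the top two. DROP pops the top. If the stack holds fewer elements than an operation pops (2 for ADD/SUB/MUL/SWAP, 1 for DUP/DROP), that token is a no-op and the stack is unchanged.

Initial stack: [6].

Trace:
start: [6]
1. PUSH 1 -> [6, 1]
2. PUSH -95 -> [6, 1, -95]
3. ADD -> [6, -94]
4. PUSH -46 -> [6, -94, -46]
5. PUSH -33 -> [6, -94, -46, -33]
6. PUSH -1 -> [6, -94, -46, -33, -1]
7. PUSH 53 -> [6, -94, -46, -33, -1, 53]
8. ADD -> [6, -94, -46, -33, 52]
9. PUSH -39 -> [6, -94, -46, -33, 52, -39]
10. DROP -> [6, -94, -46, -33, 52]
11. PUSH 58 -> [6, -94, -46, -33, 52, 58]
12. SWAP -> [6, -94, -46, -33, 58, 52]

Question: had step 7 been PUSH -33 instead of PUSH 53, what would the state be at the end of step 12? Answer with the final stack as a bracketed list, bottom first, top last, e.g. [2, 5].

[6, -94, -46, -33, 58, -34]

(re-executing from step 7 with the substitution; state before step 7: [6, -94, -46, -33, -1])
7. PUSH -33 -> [6, -94, -46, -33, -1, -33]
8. ADD -> [6, -94, -46, -33, -34]
9. PUSH -39 -> [6, -94, -46, -33, -34, -39]
10. DROP -> [6, -94, -46, -33, -34]
11. PUSH 58 -> [6, -94, -46, -33, -34, 58]
12. SWAP -> [6, -94, -46, -33, 58, -34]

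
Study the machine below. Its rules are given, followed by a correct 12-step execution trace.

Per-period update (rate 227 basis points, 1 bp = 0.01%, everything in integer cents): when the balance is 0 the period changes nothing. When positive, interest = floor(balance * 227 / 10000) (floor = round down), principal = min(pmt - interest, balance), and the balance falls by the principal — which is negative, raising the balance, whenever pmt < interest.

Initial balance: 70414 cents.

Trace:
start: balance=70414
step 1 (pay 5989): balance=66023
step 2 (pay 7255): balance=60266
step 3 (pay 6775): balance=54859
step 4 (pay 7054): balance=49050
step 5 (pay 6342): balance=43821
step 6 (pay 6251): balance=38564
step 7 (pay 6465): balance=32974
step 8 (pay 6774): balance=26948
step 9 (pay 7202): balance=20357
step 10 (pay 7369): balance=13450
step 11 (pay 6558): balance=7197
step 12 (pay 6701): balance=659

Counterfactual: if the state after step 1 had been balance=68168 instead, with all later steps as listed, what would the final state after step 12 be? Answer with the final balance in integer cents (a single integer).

3403

state after step 1 := balance=68168
step 2 (pay 7255): balance=62460
step 3 (pay 6775): balance=57102
step 4 (pay 7054): balance=51344
step 5 (pay 6342): balance=46167
step 6 (pay 6251): balance=40963
step 7 (pay 6465): balance=35427
step 8 (pay 6774): balance=29457
step 9 (pay 7202): balance=22923
step 10 (pay 7369): balance=16074
step 11 (pay 6558): balance=9880
step 12 (pay 6701): balance=3403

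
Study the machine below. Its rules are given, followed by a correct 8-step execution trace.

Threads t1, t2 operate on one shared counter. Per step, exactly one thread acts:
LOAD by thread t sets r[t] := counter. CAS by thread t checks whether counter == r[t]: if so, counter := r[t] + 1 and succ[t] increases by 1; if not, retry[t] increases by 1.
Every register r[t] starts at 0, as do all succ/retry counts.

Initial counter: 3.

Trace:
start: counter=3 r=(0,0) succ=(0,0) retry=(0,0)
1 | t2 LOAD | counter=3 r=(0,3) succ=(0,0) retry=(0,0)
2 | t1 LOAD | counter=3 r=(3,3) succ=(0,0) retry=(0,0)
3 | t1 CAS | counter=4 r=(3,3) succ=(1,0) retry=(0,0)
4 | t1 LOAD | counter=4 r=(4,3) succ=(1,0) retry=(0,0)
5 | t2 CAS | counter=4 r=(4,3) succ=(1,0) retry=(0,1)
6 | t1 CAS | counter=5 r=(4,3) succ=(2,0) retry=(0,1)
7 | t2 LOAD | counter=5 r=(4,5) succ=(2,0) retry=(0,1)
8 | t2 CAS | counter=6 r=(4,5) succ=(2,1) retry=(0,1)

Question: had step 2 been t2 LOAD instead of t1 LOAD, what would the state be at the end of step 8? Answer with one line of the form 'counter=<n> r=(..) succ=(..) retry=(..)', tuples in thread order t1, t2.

(re-executing from step 2 with the substitution; state before step 2: counter=3 r=(0,3) succ=(0,0) retry=(0,0))
2 | t2 LOAD | counter=3 r=(0,3) succ=(0,0) retry=(0,0)
3 | t1 CAS | counter=3 r=(0,3) succ=(0,0) retry=(1,0)
4 | t1 LOAD | counter=3 r=(3,3) succ=(0,0) retry=(1,0)
5 | t2 CAS | counter=4 r=(3,3) succ=(0,1) retry=(1,0)
6 | t1 CAS | counter=4 r=(3,3) succ=(0,1) retry=(2,0)
7 | t2 LOAD | counter=4 r=(3,4) succ=(0,1) retry=(2,0)
8 | t2 CAS | counter=5 r=(3,4) succ=(0,2) retry=(2,0)

counter=5 r=(3,4) succ=(0,2) retry=(2,0)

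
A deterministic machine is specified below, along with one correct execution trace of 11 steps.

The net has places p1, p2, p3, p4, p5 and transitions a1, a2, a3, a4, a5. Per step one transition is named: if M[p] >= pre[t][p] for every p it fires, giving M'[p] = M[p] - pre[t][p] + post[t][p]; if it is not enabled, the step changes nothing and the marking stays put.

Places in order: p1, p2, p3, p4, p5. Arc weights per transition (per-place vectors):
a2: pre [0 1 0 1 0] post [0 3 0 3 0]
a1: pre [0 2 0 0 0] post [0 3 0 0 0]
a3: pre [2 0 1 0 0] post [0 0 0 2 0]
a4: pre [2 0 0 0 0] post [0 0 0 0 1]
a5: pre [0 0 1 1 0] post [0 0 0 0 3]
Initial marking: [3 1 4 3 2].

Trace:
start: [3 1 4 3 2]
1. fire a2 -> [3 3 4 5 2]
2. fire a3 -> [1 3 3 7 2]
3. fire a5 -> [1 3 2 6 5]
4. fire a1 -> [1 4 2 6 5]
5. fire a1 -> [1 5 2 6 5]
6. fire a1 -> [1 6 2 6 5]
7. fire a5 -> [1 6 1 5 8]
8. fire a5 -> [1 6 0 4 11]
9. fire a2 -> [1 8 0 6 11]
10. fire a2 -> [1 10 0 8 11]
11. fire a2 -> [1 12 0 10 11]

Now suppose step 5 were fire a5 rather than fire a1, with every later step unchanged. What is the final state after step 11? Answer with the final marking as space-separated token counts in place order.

1 11 0 10 11

(re-executing from step 5 with the substitution; state before step 5: [1 4 2 6 5])
5. fire a5 -> [1 4 1 5 8]
6. fire a1 -> [1 5 1 5 8]
7. fire a5 -> [1 5 0 4 11]
8. fire a5 -> [1 5 0 4 11]
9. fire a2 -> [1 7 0 6 11]
10. fire a2 -> [1 9 0 8 11]
11. fire a2 -> [1 11 0 10 11]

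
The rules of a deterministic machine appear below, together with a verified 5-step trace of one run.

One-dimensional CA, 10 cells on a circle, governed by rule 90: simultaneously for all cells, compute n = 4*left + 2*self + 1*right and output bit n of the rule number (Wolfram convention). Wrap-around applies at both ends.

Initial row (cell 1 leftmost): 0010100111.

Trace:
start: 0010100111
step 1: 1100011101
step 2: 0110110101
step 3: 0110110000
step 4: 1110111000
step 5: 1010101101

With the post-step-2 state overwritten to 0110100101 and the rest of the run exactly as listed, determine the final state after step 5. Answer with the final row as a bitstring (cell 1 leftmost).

1000000111

state after step 2 := 0110100101
step 3: 0110011000
step 4: 1111111100
step 5: 1000000111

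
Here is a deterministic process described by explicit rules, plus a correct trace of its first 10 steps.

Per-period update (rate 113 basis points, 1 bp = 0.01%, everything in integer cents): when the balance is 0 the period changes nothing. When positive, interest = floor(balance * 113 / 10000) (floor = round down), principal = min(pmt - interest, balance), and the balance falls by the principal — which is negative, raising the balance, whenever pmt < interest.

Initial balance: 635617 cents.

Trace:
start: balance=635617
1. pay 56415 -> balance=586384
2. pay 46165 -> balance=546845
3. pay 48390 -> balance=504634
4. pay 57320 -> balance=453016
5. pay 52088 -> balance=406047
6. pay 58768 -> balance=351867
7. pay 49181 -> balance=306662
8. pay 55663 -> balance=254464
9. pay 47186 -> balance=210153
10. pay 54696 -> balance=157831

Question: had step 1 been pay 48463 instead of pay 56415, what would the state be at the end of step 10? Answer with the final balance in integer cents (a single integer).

(re-executing from step 1 with the substitution; state before step 1: balance=635617)
1. pay 48463 -> balance=594336
2. pay 46165 -> balance=554886
3. pay 48390 -> balance=512766
4. pay 57320 -> balance=461240
5. pay 52088 -> balance=414364
6. pay 58768 -> balance=360278
7. pay 49181 -> balance=315168
8. pay 55663 -> balance=263066
9. pay 47186 -> balance=218852
10. pay 54696 -> balance=166629

166629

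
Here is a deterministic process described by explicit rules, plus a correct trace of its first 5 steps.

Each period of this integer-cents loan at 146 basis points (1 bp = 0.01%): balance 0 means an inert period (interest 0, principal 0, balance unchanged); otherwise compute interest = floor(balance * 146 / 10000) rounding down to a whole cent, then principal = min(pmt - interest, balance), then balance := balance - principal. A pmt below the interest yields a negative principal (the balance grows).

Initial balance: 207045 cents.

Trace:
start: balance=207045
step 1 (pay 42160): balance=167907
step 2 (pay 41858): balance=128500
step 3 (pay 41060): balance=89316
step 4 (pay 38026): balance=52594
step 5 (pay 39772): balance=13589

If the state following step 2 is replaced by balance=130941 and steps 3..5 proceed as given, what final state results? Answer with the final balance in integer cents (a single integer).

16138

state after step 2 := balance=130941
step 3 (pay 41060): balance=91792
step 4 (pay 38026): balance=55106
step 5 (pay 39772): balance=16138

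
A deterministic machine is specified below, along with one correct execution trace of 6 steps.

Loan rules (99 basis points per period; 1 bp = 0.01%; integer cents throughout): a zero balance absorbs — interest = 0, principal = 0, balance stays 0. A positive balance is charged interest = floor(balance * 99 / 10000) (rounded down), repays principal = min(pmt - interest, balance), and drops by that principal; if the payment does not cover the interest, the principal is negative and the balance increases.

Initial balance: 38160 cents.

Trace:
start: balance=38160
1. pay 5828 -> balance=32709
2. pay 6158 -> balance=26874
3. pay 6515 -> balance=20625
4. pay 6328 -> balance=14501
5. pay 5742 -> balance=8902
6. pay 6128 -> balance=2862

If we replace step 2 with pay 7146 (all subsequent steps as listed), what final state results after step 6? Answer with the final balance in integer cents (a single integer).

(re-executing from step 2 with the substitution; state before step 2: balance=32709)
2. pay 7146 -> balance=25886
3. pay 6515 -> balance=19627
4. pay 6328 -> balance=13493
5. pay 5742 -> balance=7884
6. pay 6128 -> balance=1834

1834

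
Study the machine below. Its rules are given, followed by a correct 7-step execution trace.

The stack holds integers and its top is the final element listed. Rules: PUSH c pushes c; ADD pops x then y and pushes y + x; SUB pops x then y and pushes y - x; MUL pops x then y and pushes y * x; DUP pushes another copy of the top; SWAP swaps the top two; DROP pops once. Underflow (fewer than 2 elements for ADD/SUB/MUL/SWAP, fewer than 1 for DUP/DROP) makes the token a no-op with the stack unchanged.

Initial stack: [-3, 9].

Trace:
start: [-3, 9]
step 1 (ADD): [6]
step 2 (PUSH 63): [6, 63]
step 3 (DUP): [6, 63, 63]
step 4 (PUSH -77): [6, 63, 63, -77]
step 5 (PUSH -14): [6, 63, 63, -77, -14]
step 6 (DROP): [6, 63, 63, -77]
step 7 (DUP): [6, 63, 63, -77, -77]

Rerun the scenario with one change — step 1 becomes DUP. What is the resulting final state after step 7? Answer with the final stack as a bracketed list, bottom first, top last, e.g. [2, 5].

(re-executing from step 1 with the substitution; state before step 1: [-3, 9])
step 1 (DUP): [-3, 9, 9]
step 2 (PUSH 63): [-3, 9, 9, 63]
step 3 (DUP): [-3, 9, 9, 63, 63]
step 4 (PUSH -77): [-3, 9, 9, 63, 63, -77]
step 5 (PUSH -14): [-3, 9, 9, 63, 63, -77, -14]
step 6 (DROP): [-3, 9, 9, 63, 63, -77]
step 7 (DUP): [-3, 9, 9, 63, 63, -77, -77]

[-3, 9, 9, 63, 63, -77, -77]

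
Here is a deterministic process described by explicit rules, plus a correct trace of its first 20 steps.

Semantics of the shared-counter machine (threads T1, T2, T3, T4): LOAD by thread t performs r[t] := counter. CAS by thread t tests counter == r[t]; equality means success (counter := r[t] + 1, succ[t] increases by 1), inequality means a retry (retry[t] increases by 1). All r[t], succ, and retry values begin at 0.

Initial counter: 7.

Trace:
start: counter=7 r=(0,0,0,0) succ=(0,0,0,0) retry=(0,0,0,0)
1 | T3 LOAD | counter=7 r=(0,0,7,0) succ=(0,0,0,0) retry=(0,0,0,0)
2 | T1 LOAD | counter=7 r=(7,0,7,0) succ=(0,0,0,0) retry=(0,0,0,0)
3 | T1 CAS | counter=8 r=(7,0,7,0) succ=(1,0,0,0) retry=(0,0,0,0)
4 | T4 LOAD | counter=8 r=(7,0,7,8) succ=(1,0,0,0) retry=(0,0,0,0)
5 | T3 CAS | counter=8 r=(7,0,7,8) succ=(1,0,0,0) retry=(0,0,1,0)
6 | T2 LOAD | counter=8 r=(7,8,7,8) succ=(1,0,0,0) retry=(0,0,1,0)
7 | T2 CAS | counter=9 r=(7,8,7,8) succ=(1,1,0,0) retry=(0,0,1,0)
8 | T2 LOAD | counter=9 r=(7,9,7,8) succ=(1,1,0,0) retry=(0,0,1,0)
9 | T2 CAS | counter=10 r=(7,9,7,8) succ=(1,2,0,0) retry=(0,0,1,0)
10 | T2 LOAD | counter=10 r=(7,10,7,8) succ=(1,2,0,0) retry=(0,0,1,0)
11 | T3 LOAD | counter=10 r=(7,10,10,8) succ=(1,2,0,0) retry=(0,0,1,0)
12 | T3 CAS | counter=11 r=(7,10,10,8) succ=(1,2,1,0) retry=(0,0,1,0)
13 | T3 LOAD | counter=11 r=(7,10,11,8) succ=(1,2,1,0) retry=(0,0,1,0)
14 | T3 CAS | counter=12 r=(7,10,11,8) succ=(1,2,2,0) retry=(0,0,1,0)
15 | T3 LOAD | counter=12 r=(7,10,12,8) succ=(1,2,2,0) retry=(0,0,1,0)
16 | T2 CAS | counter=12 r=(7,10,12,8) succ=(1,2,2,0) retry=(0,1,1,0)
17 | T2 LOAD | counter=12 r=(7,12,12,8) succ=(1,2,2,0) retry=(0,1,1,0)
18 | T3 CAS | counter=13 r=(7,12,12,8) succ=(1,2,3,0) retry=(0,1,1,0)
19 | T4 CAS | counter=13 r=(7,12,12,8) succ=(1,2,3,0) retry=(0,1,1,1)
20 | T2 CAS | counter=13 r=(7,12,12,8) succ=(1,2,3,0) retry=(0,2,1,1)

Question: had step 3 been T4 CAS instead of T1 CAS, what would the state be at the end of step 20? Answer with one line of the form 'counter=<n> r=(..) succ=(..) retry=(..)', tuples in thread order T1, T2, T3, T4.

(re-executing from step 3 with the substitution; state before step 3: counter=7 r=(7,0,7,0) succ=(0,0,0,0) retry=(0,0,0,0))
3 | T4 CAS | counter=7 r=(7,0,7,0) succ=(0,0,0,0) retry=(0,0,0,1)
4 | T4 LOAD | counter=7 r=(7,0,7,7) succ=(0,0,0,0) retry=(0,0,0,1)
5 | T3 CAS | counter=8 r=(7,0,7,7) succ=(0,0,1,0) retry=(0,0,0,1)
6 | T2 LOAD | counter=8 r=(7,8,7,7) succ=(0,0,1,0) retry=(0,0,0,1)
7 | T2 CAS | counter=9 r=(7,8,7,7) succ=(0,1,1,0) retry=(0,0,0,1)
8 | T2 LOAD | counter=9 r=(7,9,7,7) succ=(0,1,1,0) retry=(0,0,0,1)
9 | T2 CAS | counter=10 r=(7,9,7,7) succ=(0,2,1,0) retry=(0,0,0,1)
10 | T2 LOAD | counter=10 r=(7,10,7,7) succ=(0,2,1,0) retry=(0,0,0,1)
11 | T3 LOAD | counter=10 r=(7,10,10,7) succ=(0,2,1,0) retry=(0,0,0,1)
12 | T3 CAS | counter=11 r=(7,10,10,7) succ=(0,2,2,0) retry=(0,0,0,1)
13 | T3 LOAD | counter=11 r=(7,10,11,7) succ=(0,2,2,0) retry=(0,0,0,1)
14 | T3 CAS | counter=12 r=(7,10,11,7) succ=(0,2,3,0) retry=(0,0,0,1)
15 | T3 LOAD | counter=12 r=(7,10,12,7) succ=(0,2,3,0) retry=(0,0,0,1)
16 | T2 CAS | counter=12 r=(7,10,12,7) succ=(0,2,3,0) retry=(0,1,0,1)
17 | T2 LOAD | counter=12 r=(7,12,12,7) succ=(0,2,3,0) retry=(0,1,0,1)
18 | T3 CAS | counter=13 r=(7,12,12,7) succ=(0,2,4,0) retry=(0,1,0,1)
19 | T4 CAS | counter=13 r=(7,12,12,7) succ=(0,2,4,0) retry=(0,1,0,2)
20 | T2 CAS | counter=13 r=(7,12,12,7) succ=(0,2,4,0) retry=(0,2,0,2)

counter=13 r=(7,12,12,7) succ=(0,2,4,0) retry=(0,2,0,2)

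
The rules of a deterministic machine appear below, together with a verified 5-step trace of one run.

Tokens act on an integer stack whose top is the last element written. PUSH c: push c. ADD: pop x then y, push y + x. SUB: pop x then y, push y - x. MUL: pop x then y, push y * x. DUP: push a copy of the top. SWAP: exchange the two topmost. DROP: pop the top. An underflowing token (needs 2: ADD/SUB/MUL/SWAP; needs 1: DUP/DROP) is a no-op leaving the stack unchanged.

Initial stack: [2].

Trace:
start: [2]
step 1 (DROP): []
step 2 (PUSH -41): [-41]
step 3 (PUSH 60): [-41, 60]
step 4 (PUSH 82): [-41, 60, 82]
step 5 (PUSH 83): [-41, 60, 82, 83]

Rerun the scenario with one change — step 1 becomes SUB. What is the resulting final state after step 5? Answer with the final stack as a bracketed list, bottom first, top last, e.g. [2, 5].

[2, -41, 60, 82, 83]

(re-executing from step 1 with the substitution; state before step 1: [2])
step 1 (SUB): [2]
step 2 (PUSH -41): [2, -41]
step 3 (PUSH 60): [2, -41, 60]
step 4 (PUSH 82): [2, -41, 60, 82]
step 5 (PUSH 83): [2, -41, 60, 82, 83]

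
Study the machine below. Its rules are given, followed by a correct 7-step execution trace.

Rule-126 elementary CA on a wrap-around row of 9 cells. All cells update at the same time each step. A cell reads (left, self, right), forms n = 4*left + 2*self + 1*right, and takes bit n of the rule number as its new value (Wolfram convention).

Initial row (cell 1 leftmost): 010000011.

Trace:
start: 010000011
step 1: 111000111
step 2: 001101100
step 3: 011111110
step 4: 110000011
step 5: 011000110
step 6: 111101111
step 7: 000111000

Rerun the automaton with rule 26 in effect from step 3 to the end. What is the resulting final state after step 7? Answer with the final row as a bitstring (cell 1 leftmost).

(re-executing steps 3..7 under rule 26; state before step 3: 001101100)
step 3: 011001010
step 4: 110110001
step 5: 000101011
step 6: 101000010
step 7: 000100100

000100100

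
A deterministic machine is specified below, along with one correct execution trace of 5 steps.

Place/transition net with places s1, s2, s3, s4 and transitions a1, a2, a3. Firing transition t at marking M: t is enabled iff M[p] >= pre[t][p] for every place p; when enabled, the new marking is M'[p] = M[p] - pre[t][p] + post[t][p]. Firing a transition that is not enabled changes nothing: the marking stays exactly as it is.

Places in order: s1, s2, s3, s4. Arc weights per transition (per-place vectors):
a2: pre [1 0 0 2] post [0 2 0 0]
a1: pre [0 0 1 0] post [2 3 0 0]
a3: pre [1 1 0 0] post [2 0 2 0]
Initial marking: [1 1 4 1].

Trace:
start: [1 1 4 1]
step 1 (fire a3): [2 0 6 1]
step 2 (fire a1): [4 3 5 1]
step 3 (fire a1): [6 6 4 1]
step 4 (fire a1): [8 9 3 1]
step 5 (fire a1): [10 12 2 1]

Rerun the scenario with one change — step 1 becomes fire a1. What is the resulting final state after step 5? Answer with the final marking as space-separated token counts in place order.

(re-executing from step 1 with the substitution; state before step 1: [1 1 4 1])
step 1 (fire a1): [3 4 3 1]
step 2 (fire a1): [5 7 2 1]
step 3 (fire a1): [7 10 1 1]
step 4 (fire a1): [9 13 0 1]
step 5 (fire a1): [9 13 0 1]

9 13 0 1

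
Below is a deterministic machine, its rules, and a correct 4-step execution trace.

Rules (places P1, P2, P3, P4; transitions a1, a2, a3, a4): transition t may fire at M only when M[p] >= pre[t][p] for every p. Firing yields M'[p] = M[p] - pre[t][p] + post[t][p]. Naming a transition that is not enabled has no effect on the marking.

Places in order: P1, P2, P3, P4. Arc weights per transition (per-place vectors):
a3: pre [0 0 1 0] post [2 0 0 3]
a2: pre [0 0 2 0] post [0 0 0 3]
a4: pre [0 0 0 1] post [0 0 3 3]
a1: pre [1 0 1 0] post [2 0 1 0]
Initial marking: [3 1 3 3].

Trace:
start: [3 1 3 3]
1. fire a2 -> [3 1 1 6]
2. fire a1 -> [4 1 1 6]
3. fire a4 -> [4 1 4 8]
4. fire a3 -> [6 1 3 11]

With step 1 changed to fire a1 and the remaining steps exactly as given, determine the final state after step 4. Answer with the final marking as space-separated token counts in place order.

7 1 5 8

(re-executing from step 1 with the substitution; state before step 1: [3 1 3 3])
1. fire a1 -> [4 1 3 3]
2. fire a1 -> [5 1 3 3]
3. fire a4 -> [5 1 6 5]
4. fire a3 -> [7 1 5 8]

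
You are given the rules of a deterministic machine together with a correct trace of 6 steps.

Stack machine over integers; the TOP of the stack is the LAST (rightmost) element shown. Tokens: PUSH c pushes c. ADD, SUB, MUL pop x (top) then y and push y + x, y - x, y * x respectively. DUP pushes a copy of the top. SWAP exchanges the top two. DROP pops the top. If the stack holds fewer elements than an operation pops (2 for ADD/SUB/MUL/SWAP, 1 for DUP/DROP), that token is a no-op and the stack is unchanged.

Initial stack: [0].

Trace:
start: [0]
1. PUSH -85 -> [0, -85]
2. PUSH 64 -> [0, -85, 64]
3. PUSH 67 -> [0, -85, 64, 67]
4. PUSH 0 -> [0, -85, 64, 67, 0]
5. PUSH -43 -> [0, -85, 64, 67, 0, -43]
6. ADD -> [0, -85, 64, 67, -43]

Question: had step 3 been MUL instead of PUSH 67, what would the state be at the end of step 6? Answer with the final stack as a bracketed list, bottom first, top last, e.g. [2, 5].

[0, -5440, -43]

(re-executing from step 3 with the substitution; state before step 3: [0, -85, 64])
3. MUL -> [0, -5440]
4. PUSH 0 -> [0, -5440, 0]
5. PUSH -43 -> [0, -5440, 0, -43]
6. ADD -> [0, -5440, -43]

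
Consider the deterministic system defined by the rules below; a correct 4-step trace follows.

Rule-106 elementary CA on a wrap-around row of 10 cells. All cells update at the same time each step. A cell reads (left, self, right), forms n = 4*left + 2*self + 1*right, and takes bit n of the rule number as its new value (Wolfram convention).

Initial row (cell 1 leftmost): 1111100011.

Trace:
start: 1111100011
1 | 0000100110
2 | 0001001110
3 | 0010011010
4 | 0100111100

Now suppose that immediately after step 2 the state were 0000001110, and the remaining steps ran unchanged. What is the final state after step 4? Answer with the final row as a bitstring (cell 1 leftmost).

0000111100

state after step 2 := 0000001110
3 | 0000011010
4 | 0000111100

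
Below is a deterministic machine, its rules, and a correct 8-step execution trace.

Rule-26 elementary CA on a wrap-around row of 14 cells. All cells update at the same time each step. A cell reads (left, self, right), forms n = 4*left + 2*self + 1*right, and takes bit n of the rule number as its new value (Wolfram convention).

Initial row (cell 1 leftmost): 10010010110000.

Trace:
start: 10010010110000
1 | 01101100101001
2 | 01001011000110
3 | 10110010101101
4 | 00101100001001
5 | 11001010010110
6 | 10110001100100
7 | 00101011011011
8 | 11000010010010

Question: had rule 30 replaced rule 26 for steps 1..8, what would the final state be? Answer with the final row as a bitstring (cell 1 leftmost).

(re-executing steps 1..8 under rule 30; state before step 1: 10010010110000)
1 | 11111110101001
2 | 00000000101111
3 | 10000001101000
4 | 11000011001101
5 | 00100110111001
6 | 11111100100111
7 | 00000011111100
8 | 00000110000010

00000110000010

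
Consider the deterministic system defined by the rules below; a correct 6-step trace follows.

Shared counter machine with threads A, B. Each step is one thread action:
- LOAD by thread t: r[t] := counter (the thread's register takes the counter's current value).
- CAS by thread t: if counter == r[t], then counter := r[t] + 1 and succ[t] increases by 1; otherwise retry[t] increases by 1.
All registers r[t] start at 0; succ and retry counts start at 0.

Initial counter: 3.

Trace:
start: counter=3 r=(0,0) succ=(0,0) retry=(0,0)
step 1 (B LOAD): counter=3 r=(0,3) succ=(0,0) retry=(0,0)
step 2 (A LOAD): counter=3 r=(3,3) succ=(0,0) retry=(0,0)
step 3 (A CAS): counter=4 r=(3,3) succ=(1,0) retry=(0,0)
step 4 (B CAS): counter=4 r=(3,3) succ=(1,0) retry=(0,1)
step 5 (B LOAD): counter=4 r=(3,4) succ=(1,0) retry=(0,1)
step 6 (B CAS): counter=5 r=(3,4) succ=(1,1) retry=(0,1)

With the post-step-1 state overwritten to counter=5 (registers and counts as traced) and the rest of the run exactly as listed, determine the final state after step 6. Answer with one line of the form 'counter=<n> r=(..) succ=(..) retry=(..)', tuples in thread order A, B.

state after step 1 := counter=5 r=(0,3) succ=(0,0) retry=(0,0)
step 2 (A LOAD): counter=5 r=(5,3) succ=(0,0) retry=(0,0)
step 3 (A CAS): counter=6 r=(5,3) succ=(1,0) retry=(0,0)
step 4 (B CAS): counter=6 r=(5,3) succ=(1,0) retry=(0,1)
step 5 (B LOAD): counter=6 r=(5,6) succ=(1,0) retry=(0,1)
step 6 (B CAS): counter=7 r=(5,6) succ=(1,1) retry=(0,1)

counter=7 r=(5,6) succ=(1,1) retry=(0,1)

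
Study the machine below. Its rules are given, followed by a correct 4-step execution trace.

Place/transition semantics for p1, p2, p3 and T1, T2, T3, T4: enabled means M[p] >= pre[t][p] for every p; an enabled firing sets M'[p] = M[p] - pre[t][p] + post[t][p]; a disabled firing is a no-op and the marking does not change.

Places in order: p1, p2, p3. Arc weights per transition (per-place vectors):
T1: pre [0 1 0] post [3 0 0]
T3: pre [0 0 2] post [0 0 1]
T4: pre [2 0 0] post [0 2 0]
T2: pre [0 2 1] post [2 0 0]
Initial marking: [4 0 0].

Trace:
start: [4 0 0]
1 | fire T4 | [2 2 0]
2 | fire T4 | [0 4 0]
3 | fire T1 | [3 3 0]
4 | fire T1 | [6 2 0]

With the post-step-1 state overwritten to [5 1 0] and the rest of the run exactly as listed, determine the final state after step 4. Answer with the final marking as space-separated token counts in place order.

state after step 1 := [5 1 0]
2 | fire T4 | [3 3 0]
3 | fire T1 | [6 2 0]
4 | fire T1 | [9 1 0]

9 1 0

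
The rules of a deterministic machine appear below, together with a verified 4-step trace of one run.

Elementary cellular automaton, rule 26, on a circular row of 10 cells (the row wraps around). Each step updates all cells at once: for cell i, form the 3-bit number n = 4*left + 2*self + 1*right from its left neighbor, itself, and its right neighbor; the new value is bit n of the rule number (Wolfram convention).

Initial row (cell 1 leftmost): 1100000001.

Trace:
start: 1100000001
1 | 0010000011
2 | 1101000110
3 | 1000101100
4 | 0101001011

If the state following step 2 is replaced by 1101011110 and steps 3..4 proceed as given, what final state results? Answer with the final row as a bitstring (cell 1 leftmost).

0100101001

state after step 2 := 1101011110
3 | 1000010000
4 | 0100101001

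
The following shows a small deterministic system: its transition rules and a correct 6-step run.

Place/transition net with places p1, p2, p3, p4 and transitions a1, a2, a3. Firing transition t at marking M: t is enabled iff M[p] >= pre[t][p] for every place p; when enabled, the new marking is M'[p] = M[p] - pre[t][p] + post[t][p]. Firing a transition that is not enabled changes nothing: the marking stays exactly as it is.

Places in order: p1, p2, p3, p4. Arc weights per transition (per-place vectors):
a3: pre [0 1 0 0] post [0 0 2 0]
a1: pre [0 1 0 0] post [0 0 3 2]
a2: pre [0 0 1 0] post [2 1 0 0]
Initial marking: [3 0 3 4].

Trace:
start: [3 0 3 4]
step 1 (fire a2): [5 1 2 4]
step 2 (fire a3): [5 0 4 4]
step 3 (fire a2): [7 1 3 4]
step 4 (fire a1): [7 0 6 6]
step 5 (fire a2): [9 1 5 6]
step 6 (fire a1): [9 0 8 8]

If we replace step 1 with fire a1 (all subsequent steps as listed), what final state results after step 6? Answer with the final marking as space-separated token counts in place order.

7 0 7 8

(re-executing from step 1 with the substitution; state before step 1: [3 0 3 4])
step 1 (fire a1): [3 0 3 4]
step 2 (fire a3): [3 0 3 4]
step 3 (fire a2): [5 1 2 4]
step 4 (fire a1): [5 0 5 6]
step 5 (fire a2): [7 1 4 6]
step 6 (fire a1): [7 0 7 8]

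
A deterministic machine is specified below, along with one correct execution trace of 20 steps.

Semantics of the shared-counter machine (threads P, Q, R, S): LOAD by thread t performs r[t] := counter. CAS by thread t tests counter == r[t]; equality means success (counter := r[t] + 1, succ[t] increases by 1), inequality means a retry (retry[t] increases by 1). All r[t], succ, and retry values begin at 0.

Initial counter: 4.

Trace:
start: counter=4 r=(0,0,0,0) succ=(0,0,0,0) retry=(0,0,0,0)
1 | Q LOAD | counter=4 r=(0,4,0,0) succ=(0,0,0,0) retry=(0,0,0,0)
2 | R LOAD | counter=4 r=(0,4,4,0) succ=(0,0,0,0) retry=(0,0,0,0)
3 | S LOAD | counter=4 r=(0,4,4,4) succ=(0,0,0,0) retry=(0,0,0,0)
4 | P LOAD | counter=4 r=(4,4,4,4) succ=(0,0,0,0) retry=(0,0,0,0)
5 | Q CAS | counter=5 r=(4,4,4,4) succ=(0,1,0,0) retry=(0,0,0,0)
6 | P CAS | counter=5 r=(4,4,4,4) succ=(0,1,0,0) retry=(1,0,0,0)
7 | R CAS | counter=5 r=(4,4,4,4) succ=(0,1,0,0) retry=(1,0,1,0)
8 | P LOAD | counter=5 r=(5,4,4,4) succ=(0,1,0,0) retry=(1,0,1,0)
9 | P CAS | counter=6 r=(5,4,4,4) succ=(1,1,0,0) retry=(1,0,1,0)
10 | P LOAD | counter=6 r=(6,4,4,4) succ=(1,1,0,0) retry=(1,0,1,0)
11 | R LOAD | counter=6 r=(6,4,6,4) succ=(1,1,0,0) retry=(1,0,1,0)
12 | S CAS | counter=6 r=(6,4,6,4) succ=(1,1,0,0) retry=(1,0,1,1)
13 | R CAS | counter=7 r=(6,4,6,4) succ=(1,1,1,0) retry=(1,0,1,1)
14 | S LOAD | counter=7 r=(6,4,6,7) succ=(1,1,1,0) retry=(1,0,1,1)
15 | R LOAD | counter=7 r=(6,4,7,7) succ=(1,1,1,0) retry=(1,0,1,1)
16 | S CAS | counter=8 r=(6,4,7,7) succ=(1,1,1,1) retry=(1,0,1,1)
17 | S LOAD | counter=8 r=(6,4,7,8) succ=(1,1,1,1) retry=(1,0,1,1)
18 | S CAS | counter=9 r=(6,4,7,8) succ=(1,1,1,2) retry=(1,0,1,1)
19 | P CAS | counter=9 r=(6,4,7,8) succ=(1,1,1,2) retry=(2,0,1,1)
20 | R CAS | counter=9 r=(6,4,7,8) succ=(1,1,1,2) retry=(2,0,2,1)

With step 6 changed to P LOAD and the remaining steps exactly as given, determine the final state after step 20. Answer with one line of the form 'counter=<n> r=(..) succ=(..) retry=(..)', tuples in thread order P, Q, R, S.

(re-executing from step 6 with the substitution; state before step 6: counter=5 r=(4,4,4,4) succ=(0,1,0,0) retry=(0,0,0,0))
6 | P LOAD | counter=5 r=(5,4,4,4) succ=(0,1,0,0) retry=(0,0,0,0)
7 | R CAS | counter=5 r=(5,4,4,4) succ=(0,1,0,0) retry=(0,0,1,0)
8 | P LOAD | counter=5 r=(5,4,4,4) succ=(0,1,0,0) retry=(0,0,1,0)
9 | P CAS | counter=6 r=(5,4,4,4) succ=(1,1,0,0) retry=(0,0,1,0)
10 | P LOAD | counter=6 r=(6,4,4,4) succ=(1,1,0,0) retry=(0,0,1,0)
11 | R LOAD | counter=6 r=(6,4,6,4) succ=(1,1,0,0) retry=(0,0,1,0)
12 | S CAS | counter=6 r=(6,4,6,4) succ=(1,1,0,0) retry=(0,0,1,1)
13 | R CAS | counter=7 r=(6,4,6,4) succ=(1,1,1,0) retry=(0,0,1,1)
14 | S LOAD | counter=7 r=(6,4,6,7) succ=(1,1,1,0) retry=(0,0,1,1)
15 | R LOAD | counter=7 r=(6,4,7,7) succ=(1,1,1,0) retry=(0,0,1,1)
16 | S CAS | counter=8 r=(6,4,7,7) succ=(1,1,1,1) retry=(0,0,1,1)
17 | S LOAD | counter=8 r=(6,4,7,8) succ=(1,1,1,1) retry=(0,0,1,1)
18 | S CAS | counter=9 r=(6,4,7,8) succ=(1,1,1,2) retry=(0,0,1,1)
19 | P CAS | counter=9 r=(6,4,7,8) succ=(1,1,1,2) retry=(1,0,1,1)
20 | R CAS | counter=9 r=(6,4,7,8) succ=(1,1,1,2) retry=(1,0,2,1)

counter=9 r=(6,4,7,8) succ=(1,1,1,2) retry=(1,0,2,1)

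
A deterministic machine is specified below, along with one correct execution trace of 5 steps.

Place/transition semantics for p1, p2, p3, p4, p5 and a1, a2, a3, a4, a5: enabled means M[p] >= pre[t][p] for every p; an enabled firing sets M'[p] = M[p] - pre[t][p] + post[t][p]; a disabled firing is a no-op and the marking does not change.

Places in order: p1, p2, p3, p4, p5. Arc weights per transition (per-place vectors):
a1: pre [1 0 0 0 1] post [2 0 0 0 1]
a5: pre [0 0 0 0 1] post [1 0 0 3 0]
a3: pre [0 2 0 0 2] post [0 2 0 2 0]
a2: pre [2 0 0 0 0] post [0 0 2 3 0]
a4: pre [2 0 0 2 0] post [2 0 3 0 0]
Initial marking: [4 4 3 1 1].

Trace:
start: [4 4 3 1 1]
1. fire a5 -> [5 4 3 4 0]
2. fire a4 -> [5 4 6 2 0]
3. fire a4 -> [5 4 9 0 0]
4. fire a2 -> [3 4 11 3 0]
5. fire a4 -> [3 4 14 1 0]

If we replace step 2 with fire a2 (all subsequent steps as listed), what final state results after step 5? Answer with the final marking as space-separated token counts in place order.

1 4 10 8 0

(re-executing from step 2 with the substitution; state before step 2: [5 4 3 4 0])
2. fire a2 -> [3 4 5 7 0]
3. fire a4 -> [3 4 8 5 0]
4. fire a2 -> [1 4 10 8 0]
5. fire a4 -> [1 4 10 8 0]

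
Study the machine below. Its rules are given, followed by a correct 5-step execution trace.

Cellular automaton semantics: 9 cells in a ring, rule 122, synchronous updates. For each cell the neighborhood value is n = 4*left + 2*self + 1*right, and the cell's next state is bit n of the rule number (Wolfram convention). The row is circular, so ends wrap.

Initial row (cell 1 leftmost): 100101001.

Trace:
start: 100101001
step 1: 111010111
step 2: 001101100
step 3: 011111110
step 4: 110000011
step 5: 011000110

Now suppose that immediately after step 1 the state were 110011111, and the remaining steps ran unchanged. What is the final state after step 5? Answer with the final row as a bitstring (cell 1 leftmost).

state after step 1 := 110011111
step 2: 011110000
step 3: 110011000
step 4: 111111101
step 5: 000000111

000000111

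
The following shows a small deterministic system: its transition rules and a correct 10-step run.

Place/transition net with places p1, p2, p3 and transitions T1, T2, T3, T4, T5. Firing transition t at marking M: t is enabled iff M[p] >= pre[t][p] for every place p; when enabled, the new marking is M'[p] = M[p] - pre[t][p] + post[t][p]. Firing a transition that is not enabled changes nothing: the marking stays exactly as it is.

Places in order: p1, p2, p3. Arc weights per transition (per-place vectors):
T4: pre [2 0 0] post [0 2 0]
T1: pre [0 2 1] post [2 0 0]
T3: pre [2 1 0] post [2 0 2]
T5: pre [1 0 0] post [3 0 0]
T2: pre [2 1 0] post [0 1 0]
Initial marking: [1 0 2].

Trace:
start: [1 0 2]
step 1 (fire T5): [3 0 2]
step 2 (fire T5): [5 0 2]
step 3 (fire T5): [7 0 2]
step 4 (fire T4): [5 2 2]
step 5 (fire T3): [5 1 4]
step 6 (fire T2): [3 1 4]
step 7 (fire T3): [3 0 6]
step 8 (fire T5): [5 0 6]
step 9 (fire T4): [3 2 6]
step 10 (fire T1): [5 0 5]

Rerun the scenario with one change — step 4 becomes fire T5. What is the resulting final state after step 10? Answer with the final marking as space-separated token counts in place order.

11 0 1

(re-executing from step 4 with the substitution; state before step 4: [7 0 2])
step 4 (fire T5): [9 0 2]
step 5 (fire T3): [9 0 2]
step 6 (fire T2): [9 0 2]
step 7 (fire T3): [9 0 2]
step 8 (fire T5): [11 0 2]
step 9 (fire T4): [9 2 2]
step 10 (fire T1): [11 0 1]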